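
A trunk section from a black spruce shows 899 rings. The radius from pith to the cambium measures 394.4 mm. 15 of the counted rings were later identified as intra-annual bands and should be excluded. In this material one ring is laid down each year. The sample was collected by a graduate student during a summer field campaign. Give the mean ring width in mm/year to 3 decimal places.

0.446 mm/year

Correcting the raw count gives 899 − 15 = 884 true rings.
Mean rate = 394.4 mm / 884 years ≈ 0.446 mm/year.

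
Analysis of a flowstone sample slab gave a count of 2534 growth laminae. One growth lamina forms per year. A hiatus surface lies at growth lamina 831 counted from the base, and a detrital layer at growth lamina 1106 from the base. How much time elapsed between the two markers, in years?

275 years

Separation: 1106 − 831 = 275 growth laminae.
One growth lamina per year makes the interval 275 years.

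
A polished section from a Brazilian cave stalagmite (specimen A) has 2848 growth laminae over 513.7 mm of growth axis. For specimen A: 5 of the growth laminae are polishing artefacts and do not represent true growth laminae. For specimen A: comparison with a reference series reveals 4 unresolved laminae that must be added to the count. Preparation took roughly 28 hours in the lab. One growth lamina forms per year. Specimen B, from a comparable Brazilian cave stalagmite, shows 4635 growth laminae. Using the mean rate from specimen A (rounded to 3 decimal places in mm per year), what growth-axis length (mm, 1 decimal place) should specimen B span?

834.3 mm

Specimen A: adjusted count: 2848 − 5 + 4 = 2847 growth laminae.
A: Extension rate ≈ 513.7 / 2847 = 0.180 mm per year.
B's length ≈ 0.180 × 4635 = 834.3 mm.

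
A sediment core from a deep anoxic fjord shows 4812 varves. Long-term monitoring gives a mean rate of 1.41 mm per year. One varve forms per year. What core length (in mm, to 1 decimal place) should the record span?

6784.9 mm

4812 years of growth are recorded.
Length ≈ 1.41 × 4812 = 6784.9 mm.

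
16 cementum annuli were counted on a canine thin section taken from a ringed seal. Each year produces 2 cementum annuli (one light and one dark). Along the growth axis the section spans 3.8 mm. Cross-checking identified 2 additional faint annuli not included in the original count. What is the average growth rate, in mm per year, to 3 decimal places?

0.422 mm per year

Correcting the raw count gives 16 + 2 = 18 true cementum annuli.
Dividing by 2 cementum annuli per year: 18 / 2 = 9 years.
Mean rate = 3.8 mm / 9 years ≈ 0.422 mm per year.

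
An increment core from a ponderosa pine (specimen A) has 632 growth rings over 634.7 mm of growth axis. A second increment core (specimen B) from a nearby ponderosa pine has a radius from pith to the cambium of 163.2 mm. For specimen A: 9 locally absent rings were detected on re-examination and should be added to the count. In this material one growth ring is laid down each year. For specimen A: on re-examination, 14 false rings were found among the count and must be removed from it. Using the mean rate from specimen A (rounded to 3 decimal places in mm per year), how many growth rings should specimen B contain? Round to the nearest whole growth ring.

161 growth rings

Specimen A: after corrections the count is 632 − 14 + 9 = 627 growth rings.
A: 634.7 mm over 627 years gives 634.7 / 627 ≈ 1.012 mm/year.
For B, 163.2 / 1.012 = 161.26 years ≈ 161 growth rings.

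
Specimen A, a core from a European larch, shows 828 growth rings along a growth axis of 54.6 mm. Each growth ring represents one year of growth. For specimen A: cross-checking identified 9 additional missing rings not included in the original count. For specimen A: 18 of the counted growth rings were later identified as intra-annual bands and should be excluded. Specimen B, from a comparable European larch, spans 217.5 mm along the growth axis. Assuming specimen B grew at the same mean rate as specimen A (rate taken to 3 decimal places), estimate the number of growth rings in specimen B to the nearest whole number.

Specimen A: correcting the raw count gives 828 − 18 + 9 = 819 true growth rings.
A: Mean rate = 54.6 mm / 819 years ≈ 0.067 mm per year.
For B, 217.5 / 0.067 = 3246.27 years ≈ 3246 growth rings.

3246 growth rings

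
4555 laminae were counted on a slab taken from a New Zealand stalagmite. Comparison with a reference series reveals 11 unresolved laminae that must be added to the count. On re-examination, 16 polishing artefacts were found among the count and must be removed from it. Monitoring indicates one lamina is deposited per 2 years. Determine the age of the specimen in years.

9100 yr

Correcting the raw count gives 4555 − 16 + 11 = 4550 true laminae.
4550 laminae at 2 years each span 4550 × 2 = 9100 years.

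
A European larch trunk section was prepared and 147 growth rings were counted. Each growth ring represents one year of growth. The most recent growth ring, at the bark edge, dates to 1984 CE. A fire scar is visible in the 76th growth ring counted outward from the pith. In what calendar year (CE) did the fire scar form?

Between growth ring 76 and the bark edge there are 147 − 76 = 71 growth rings.
Counting back 71 years from 1984 CE places the fire scar in 1984 − 71 = 1913 CE.

1913 CE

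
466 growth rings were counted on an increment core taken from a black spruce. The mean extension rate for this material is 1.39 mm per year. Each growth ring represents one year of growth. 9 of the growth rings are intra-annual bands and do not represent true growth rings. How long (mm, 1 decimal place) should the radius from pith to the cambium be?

Correcting the raw count gives 466 − 9 = 457 true growth rings.
457 years at 1.39 mm/year gives 1.39 × 457 = 635.2 mm.

635.2 mm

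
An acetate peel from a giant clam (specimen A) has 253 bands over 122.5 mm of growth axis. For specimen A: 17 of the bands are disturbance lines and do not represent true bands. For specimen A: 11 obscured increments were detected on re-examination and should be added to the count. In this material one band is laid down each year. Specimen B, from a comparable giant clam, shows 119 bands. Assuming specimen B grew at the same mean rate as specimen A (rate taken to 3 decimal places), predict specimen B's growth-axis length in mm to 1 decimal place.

59.0 mm

Specimen A: true band count = 253 − 17 + 11 = 247.
A: 122.5 mm over 247 years gives 122.5 / 247 ≈ 0.496 mm/year.
Length of B = 0.496 × 119 = 59.0 mm.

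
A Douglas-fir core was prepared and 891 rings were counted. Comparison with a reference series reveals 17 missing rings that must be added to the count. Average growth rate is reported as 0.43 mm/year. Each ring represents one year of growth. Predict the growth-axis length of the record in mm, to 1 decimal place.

Adjusted count: 891 + 17 = 908 rings.
908 years at 0.43 mm/year gives 0.43 × 908 = 390.4 mm.

390.4 mm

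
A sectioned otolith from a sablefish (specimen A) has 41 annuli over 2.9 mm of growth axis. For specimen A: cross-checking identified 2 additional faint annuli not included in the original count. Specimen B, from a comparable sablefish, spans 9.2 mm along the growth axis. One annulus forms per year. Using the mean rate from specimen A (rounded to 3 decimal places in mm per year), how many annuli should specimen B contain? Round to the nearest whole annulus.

Specimen A: after corrections the count is 41 + 2 = 43 annuli.
A: Extension rate ≈ 2.9 / 43 = 0.067 mm/yr.
B spans 9.2 / 0.067 = 137.31 years ≈ 137 annuli.

137 annuli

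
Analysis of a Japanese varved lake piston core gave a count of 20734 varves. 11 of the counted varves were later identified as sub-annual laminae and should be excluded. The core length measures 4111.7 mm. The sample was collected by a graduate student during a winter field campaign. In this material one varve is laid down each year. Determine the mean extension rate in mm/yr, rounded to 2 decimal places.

Adjusted count: 20734 − 11 = 20723 varves.
Mean rate = 4111.7 mm / 20723 years ≈ 0.20 mm/yr.

0.20 mm/yr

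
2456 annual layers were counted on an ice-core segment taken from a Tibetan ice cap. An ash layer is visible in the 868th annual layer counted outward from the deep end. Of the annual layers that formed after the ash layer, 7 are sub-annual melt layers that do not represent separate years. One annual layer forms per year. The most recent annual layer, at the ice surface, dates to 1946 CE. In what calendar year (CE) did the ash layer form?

Between annual layer 868 and the ice surface there are 2456 − 868 = 1588 annual layers.
1588 − 7 false = 1581 true annual layers after the ash layer.
1946 − 1581 = 365 CE.

365 CE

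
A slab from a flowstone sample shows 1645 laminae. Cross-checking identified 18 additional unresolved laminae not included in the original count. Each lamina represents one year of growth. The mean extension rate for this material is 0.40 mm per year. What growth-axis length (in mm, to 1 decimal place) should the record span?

665.2 mm

Correcting the raw count gives 1645 + 18 = 1663 true laminae.
1663 years at 0.40 mm/year gives 0.40 × 1663 = 665.2 mm.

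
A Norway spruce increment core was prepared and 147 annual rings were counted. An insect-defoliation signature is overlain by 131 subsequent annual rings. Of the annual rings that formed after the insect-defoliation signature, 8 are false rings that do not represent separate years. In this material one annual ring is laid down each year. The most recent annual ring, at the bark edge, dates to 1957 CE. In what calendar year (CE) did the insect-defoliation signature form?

131 annual rings formed after the insect-defoliation signature.
131 − 8 false = 123 true annual rings after the insect-defoliation signature.
1957 − 123 = 1834 CE.

1834 CE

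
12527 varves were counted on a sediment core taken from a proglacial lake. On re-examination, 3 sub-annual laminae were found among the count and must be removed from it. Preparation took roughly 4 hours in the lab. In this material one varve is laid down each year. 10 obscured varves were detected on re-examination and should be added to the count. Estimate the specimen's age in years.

After corrections the count is 12527 − 3 + 10 = 12534 varves.
With a one-to-one varve periodicity this is 12534 years.

12534 years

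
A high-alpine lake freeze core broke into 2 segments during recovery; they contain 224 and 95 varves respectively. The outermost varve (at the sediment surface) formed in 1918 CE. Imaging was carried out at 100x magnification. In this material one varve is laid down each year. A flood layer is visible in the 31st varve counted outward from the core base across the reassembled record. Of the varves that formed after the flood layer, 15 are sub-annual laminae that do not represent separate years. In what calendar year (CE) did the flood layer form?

1645 CE

Total varves = 224 + 95 = 319.
319 − 31 = 288 varves lie beyond the flood layer toward the sediment surface.
288 − 15 false = 273 true varves after the flood layer.
Counting back 273 years from 1918 CE places the flood layer in 1918 − 273 = 1645 CE.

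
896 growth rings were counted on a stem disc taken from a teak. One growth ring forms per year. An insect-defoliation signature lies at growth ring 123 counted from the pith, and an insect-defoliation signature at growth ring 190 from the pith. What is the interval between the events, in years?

67 years

Separation: 190 − 123 = 67 growth rings.
That is 67 years at one growth ring per year.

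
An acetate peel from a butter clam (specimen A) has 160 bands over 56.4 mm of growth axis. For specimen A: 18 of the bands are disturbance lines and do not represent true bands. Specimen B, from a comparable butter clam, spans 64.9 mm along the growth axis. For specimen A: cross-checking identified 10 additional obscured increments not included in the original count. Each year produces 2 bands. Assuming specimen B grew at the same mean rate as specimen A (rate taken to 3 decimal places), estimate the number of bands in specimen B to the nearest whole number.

Specimen A: correcting the raw count gives 160 − 18 + 10 = 152 true bands.
Specimen A: with 2 bands per year, 152 / 2 = 76 years.
A: 56.4 mm over 76 years gives 56.4 / 76 ≈ 0.742 mm/yr.
Specimen B: 64.9 mm / 0.742 mm per year = 87.47 years; at 2 bands per year that is 87.47 × 2 ≈ 175 bands.

175 bands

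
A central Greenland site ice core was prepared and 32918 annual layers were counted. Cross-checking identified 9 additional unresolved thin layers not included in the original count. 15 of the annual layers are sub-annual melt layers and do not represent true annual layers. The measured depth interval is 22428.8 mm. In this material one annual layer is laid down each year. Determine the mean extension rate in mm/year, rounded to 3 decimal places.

0.681 mm/year

Correcting the raw count gives 32918 − 15 + 9 = 32912 true annual layers.
22428.8 mm over 32912 years gives 22428.8 / 32912 ≈ 0.681 mm/year.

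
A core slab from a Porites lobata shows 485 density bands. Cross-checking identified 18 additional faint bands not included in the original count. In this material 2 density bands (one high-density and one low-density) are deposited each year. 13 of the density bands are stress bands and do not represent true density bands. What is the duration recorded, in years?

245 years

True density band count = 485 − 13 + 18 = 490.
490 density bands at 2 per year is 490 / 2 = 245 years.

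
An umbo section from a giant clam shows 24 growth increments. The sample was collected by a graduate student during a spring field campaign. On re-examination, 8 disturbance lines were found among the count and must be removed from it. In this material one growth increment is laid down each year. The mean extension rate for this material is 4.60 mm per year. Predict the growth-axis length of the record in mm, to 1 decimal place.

Adjusted count: 24 − 8 = 16 growth increments.
Length ≈ 4.60 × 16 = 73.6 mm.

73.6 mm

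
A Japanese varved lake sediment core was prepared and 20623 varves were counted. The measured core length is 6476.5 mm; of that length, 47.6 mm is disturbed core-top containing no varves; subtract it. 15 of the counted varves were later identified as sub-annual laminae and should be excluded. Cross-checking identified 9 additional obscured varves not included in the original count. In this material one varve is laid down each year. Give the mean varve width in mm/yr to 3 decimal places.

0.312 mm/yr

Adjusted count: 20623 − 15 + 9 = 20617 varves.
Removing the 47.6 mm offcut leaves 6476.5 − 47.6 = 6428.9 mm.
6428.9 mm over 20617 years gives 6428.9 / 20617 ≈ 0.312 mm/yr.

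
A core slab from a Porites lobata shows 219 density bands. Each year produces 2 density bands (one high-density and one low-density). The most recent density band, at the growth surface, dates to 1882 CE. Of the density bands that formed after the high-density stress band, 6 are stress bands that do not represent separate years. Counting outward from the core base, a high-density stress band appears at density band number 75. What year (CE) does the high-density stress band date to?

The high-density stress band sits at density band 75 from the core base, so 219 − 75 = 144 density bands formed after it.
144 − 6 false = 138 true density bands after the high-density stress band.
With 2 density bands per year, 138 / 2 = 69 years.
Counting back 69 years from 1882 CE places the high-density stress band in 1882 − 69 = 1813 CE.

1813 CE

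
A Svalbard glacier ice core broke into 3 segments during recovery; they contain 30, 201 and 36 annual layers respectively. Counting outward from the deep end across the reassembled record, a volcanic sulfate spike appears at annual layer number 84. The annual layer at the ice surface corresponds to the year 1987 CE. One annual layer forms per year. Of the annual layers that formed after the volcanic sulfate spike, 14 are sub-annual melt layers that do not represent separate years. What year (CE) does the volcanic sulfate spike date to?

1818 CE

Total annual layers = 30 + 201 + 36 = 267.
267 − 84 = 183 annual layers lie beyond the volcanic sulfate spike toward the ice surface.
Removing the 14 false annual layers leaves 183 − 14 = 169 true annual layers beyond the volcanic sulfate spike.
The annual layer at the ice surface is 1987 CE, so the volcanic sulfate spike dates to 1987 − 169 = 1818 CE.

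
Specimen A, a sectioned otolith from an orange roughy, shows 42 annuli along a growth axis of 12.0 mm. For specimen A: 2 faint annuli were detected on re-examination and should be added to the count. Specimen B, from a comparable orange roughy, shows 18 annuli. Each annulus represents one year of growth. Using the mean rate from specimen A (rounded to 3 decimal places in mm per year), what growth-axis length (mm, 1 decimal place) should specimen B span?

4.9 mm

Specimen A: adjusted count: 42 + 2 = 44 annuli.
A: 12.0 mm over 44 years gives 12.0 / 44 ≈ 0.273 mm/yr.
Length of B = 0.273 × 18 = 4.9 mm.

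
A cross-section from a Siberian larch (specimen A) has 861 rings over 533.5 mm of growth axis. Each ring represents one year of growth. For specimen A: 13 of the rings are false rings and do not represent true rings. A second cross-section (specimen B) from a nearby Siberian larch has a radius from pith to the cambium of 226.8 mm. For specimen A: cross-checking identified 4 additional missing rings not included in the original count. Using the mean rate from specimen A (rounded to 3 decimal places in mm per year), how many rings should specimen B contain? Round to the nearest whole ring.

Specimen A: after corrections the count is 861 − 13 + 4 = 852 rings.
A: 533.5 mm over 852 years gives 533.5 / 852 ≈ 0.626 mm/year.
Specimen B: 226.8 mm / 0.626 mm per year = 362.30 years ≈ 362 rings.

362 rings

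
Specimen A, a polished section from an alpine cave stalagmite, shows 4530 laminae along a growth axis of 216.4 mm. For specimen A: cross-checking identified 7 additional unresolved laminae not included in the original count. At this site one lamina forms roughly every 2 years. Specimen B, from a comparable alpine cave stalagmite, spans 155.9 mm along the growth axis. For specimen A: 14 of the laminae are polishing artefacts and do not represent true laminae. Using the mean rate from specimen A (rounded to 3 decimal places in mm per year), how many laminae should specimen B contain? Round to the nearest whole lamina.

3248 laminae

Specimen A: correcting the raw count gives 4530 − 14 + 7 = 4523 true laminae.
Specimen A: 4523 laminae at 2 years each span 4523 × 2 = 9046 years.
A: Mean rate = 216.4 mm / 9046 years ≈ 0.024 mm/year.
B spans 155.9 / 0.024 = 6495.83 years; at 2 years per lamina that is 6495.83 / 2 ≈ 3248 laminae.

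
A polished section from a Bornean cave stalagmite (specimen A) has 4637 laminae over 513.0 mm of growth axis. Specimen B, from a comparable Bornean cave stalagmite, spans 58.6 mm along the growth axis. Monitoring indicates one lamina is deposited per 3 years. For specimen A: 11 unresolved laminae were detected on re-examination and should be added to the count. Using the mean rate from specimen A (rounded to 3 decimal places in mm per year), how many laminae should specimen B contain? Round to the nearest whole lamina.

Specimen A: correcting the raw count gives 4637 + 11 = 4648 true laminae.
Specimen A: at 3 years per lamina, 4648 × 3 = 13944 years.
A: 513.0 mm over 13944 years gives 513.0 / 13944 ≈ 0.037 mm per year.
Specimen B: 58.6 mm / 0.037 mm per year = 1583.78 years; at 3 years per lamina that is 1583.78 / 3 ≈ 528 laminae.

528 laminae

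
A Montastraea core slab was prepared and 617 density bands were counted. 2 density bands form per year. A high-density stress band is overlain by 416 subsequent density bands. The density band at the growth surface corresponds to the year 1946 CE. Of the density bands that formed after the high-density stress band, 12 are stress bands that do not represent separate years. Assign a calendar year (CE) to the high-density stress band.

There are 416 density bands younger than the high-density stress band.
Excluding 12 false density bands: 416 − 12 = 404.
Dividing by 2 density bands per year: 404 / 2 = 202 years.
1946 − 202 = 1744 CE.

1744 CE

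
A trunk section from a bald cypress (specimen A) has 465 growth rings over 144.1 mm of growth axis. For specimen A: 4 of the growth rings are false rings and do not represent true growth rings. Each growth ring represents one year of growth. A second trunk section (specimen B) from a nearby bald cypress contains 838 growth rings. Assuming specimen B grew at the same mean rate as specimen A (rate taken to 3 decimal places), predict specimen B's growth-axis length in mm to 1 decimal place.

262.3 mm

Specimen A: adjusted count: 465 − 4 = 461 growth rings.
A: Mean rate = 144.1 mm / 461 years ≈ 0.313 mm per year.
B's length ≈ 0.313 × 838 = 262.3 mm.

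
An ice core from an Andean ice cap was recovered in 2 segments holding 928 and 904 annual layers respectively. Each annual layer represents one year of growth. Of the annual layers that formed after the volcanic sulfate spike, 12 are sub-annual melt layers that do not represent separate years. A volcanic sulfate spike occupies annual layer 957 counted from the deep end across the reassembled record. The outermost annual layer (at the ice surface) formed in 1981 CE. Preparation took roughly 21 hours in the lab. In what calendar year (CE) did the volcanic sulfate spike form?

Total annual layers = 928 + 904 = 1832.
Between annual layer 957 and the ice surface there are 1832 − 957 = 875 annual layers.
875 − 12 false = 863 true annual layers after the volcanic sulfate spike.
1981 − 863 = 1118 CE.

1118 CE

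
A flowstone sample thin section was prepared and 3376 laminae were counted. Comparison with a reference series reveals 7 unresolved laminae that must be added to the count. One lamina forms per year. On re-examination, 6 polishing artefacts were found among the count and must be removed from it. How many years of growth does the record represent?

3377 yr

Adjusted count: 3376 − 6 + 7 = 3377 laminae.
With a one-to-one lamina periodicity this is 3377 years.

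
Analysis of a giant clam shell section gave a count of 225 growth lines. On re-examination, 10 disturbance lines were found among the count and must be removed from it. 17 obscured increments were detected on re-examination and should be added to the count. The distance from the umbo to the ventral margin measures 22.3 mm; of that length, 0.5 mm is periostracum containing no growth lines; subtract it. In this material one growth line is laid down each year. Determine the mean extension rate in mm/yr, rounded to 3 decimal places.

0.094 mm/yr

Correcting the raw count gives 225 − 10 + 17 = 232 true growth lines.
The growth record spans 22.3 − 0.5 = 21.8 mm.
21.8 mm over 232 years gives 21.8 / 232 ≈ 0.094 mm/yr.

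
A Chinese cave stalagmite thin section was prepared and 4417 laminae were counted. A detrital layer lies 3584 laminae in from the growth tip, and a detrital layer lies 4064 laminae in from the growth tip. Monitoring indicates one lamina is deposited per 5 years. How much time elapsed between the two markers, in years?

4064 − 3584 = 480 laminae lie between the two events.
Multiplying by 5 years per lamina: 480 × 5 = 2400 years.

2400 years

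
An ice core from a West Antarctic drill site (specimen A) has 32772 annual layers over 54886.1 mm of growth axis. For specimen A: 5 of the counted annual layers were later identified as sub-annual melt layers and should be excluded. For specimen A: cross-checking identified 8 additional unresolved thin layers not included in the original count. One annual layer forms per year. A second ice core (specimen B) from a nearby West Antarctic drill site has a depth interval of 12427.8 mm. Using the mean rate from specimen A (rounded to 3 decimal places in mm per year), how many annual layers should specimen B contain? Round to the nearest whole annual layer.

Specimen A: after corrections the count is 32772 − 5 + 8 = 32775 annual layers.
A: 54886.1 mm over 32775 years gives 54886.1 / 32775 ≈ 1.675 mm per year.
For B, 12427.8 / 1.675 = 7419.58 years ≈ 7420 annual layers.

7420 annual layers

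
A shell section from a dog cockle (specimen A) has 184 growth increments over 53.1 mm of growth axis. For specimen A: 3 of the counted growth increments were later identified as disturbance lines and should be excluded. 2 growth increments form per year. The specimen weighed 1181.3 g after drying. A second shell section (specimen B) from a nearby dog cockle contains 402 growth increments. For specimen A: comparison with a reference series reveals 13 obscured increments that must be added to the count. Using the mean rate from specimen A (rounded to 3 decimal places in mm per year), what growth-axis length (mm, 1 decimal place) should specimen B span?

Specimen A: correcting the raw count gives 184 − 3 + 13 = 194 true growth increments.
Specimen A: dividing by 2 growth increments per year: 194 / 2 = 97 years.
A: 53.1 mm over 97 years gives 53.1 / 97 ≈ 0.547 mm/year.
Specimen B: dividing by 2 growth increments per year: 402 / 2 = 201 years. Length of B = 0.547 × 201 = 109.9 mm.

109.9 mm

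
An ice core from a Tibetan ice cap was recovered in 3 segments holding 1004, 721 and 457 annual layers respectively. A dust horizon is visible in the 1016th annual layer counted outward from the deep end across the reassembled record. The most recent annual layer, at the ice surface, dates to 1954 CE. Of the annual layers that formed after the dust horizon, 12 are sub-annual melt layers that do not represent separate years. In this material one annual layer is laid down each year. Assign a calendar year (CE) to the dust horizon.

800 CE

Total annual layers = 1004 + 721 + 457 = 2182.
Between annual layer 1016 and the ice surface there are 2182 − 1016 = 1166 annual layers.
Removing the 12 false annual layers leaves 1166 − 12 = 1154 true annual layers beyond the dust horizon.
1954 − 1154 = 800 CE.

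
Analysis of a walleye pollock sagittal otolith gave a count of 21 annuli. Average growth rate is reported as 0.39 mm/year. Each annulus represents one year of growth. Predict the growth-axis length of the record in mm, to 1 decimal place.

The record spans 21 years at 0.39 mm per year.
Predicted length = 0.39 mm/year × 21 years = 8.2 mm.

8.2 mm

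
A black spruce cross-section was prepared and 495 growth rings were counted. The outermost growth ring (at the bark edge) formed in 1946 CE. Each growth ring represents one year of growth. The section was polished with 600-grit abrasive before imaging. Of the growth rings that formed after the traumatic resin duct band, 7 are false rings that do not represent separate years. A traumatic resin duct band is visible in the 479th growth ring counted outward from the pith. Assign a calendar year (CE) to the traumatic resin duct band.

1937 CE

Between growth ring 479 and the bark edge there are 495 − 479 = 16 growth rings.
Excluding 7 false growth rings: 16 − 7 = 9.
Counting back 9 years from 1946 CE places the traumatic resin duct band in 1946 − 9 = 1937 CE.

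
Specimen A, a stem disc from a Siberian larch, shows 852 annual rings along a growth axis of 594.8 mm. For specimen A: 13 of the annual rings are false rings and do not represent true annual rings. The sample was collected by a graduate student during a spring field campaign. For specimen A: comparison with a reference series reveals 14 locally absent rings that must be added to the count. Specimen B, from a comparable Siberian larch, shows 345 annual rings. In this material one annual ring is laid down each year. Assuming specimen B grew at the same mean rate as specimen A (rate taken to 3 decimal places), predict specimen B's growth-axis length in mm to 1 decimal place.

Specimen A: correcting the raw count gives 852 − 13 + 14 = 853 true annual rings.
A: Extension rate ≈ 594.8 / 853 = 0.697 mm per year.
B's length ≈ 0.697 × 345 = 240.5 mm.

240.5 mm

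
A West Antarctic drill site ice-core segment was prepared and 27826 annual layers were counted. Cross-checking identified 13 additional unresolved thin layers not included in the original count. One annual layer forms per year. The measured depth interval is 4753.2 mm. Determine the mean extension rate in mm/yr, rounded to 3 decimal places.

0.171 mm/yr

After corrections the count is 27826 + 13 = 27839 annual layers.
4753.2 mm over 27839 years gives 4753.2 / 27839 ≈ 0.171 mm/yr.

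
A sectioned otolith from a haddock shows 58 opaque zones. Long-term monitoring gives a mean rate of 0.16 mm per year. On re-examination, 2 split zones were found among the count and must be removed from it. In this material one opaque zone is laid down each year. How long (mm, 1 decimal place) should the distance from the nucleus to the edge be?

9.0 mm

Adjusted count: 58 − 2 = 56 opaque zones.
56 years at 0.16 mm/year gives 0.16 × 56 = 9.0 mm.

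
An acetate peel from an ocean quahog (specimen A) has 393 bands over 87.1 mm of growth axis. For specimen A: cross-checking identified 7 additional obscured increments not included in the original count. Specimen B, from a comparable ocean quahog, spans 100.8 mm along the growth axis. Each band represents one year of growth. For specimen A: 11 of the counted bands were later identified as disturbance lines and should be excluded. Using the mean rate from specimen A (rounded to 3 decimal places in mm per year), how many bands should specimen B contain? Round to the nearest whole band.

Specimen A: after corrections the count is 393 − 11 + 7 = 389 bands.
A: 87.1 mm over 389 years gives 87.1 / 389 ≈ 0.224 mm/yr.
Specimen B: 100.8 mm / 0.224 mm per year = 450.00 years ≈ 450 bands.

450 bands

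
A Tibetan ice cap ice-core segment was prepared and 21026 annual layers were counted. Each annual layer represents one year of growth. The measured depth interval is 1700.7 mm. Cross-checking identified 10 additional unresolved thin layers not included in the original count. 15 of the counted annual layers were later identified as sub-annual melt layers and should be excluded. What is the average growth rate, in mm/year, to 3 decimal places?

0.081 mm/year

True annual layer count = 21026 − 15 + 10 = 21021.
1700.7 mm over 21021 years gives 1700.7 / 21021 ≈ 0.081 mm/year.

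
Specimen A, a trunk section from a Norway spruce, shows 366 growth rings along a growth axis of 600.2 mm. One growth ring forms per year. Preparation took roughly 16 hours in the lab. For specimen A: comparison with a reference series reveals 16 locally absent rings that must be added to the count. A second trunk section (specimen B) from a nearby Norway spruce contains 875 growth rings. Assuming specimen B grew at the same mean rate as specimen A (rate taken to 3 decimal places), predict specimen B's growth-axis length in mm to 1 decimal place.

1374.6 mm

Specimen A: true growth ring count = 366 + 16 = 382.
A: Mean rate = 600.2 mm / 382 years ≈ 1.571 mm per year.
B's length ≈ 1.571 × 875 = 1374.6 mm.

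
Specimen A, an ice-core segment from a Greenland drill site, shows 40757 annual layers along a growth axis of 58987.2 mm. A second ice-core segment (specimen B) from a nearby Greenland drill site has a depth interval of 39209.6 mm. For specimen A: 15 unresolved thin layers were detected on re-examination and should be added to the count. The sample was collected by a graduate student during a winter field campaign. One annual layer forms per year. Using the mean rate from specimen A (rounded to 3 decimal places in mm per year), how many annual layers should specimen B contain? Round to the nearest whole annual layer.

Specimen A: correcting the raw count gives 40757 + 15 = 40772 true annual layers.
A: Mean rate = 58987.2 mm / 40772 years ≈ 1.447 mm/yr.
For B, 39209.6 / 1.447 = 27097.17 years ≈ 27097 annual layers.

27097 annual layers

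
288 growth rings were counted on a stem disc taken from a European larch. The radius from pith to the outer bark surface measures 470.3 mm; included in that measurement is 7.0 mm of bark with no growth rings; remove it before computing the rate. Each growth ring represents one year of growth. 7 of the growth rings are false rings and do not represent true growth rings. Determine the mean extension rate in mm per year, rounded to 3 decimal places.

1.649 mm per year

True growth ring count = 288 − 7 = 281.
Removing the 7.0 mm offcut leaves 470.3 − 7.0 = 463.3 mm.
Extension rate ≈ 463.3 / 281 = 1.649 mm per year.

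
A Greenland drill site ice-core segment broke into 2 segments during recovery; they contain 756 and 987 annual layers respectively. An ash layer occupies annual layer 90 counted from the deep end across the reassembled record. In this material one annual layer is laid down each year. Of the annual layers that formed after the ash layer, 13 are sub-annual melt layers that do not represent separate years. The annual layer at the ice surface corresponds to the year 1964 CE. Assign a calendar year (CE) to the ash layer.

324 CE

Total annual layers = 756 + 987 = 1743.
The ash layer sits at annual layer 90 from the deep end, so 1743 − 90 = 1653 annual layers formed after it.
Excluding 13 false annual layers: 1653 − 13 = 1640.
Counting back 1640 years from 1964 CE places the ash layer in 1964 − 1640 = 324 CE.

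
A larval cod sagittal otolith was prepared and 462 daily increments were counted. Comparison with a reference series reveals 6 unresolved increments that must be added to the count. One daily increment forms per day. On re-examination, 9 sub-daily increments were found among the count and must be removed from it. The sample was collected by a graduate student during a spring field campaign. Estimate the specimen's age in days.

459 days

Adjusted count: 462 − 9 + 6 = 459 daily increments.
At one daily increment per day, that is 459 days.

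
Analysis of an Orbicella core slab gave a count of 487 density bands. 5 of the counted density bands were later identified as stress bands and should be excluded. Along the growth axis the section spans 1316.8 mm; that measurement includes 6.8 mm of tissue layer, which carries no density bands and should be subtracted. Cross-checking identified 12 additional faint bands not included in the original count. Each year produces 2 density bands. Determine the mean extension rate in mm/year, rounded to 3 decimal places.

5.304 mm/year

Adjusted count: 487 − 5 + 12 = 494 density bands.
Dividing by 2 density bands per year: 494 / 2 = 247 years.
Removing the 6.8 mm offcut leaves 1316.8 − 6.8 = 1310.0 mm.
Extension rate ≈ 1310.0 / 247 = 5.304 mm/year.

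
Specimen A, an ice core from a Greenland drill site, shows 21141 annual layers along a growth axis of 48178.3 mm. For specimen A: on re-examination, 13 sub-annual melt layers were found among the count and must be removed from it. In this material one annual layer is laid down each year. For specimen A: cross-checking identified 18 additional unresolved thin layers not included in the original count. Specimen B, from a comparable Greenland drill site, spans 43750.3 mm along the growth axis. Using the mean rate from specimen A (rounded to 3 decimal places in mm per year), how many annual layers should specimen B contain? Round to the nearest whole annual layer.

19206 annual layers

Specimen A: correcting the raw count gives 21141 − 13 + 18 = 21146 true annual layers.
A: Mean rate = 48178.3 mm / 21146 years ≈ 2.278 mm per year.
B spans 43750.3 / 2.278 = 19205.58 years ≈ 19206 annual layers.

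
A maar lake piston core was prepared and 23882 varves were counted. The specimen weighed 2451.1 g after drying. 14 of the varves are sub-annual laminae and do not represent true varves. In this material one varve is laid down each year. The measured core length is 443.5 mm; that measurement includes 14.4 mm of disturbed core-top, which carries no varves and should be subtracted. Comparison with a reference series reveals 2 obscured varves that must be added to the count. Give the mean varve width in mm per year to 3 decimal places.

0.018 mm per year

After corrections the count is 23882 − 14 + 2 = 23870 varves.
The growth record spans 443.5 − 14.4 = 429.1 mm.
Extension rate ≈ 429.1 / 23870 = 0.018 mm per year.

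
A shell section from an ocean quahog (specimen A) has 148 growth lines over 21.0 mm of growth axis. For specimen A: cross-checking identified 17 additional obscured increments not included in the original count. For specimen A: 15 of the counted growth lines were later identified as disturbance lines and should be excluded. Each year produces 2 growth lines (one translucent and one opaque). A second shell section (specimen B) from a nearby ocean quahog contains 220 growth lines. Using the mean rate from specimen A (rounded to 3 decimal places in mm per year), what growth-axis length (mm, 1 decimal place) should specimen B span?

30.8 mm

Specimen A: after corrections the count is 148 − 15 + 17 = 150 growth lines.
Specimen A: 150 growth lines at 2 per year is 150 / 2 = 75 years.
A: Extension rate ≈ 21.0 / 75 = 0.280 mm per year.
Specimen B: dividing by 2 growth lines per year: 220 / 2 = 110 years. Length of B = 0.280 × 110 = 30.8 mm.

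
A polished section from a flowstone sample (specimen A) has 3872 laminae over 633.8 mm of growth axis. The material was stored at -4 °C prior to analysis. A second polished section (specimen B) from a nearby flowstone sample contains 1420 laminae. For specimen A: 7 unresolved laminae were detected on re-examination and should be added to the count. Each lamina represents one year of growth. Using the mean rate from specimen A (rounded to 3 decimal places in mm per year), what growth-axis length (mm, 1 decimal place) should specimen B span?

231.5 mm

Specimen A: after corrections the count is 3872 + 7 = 3879 laminae.
A: 633.8 mm over 3879 years gives 633.8 / 3879 ≈ 0.163 mm/year.
B's length ≈ 0.163 × 1420 = 231.5 mm.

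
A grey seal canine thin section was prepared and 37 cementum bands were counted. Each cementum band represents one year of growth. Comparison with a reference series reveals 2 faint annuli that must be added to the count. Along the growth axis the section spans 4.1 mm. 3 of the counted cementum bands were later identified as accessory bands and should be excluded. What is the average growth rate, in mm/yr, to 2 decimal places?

Adjusted count: 37 − 3 + 2 = 36 cementum bands.
Mean rate = 4.1 mm / 36 years ≈ 0.11 mm/yr.

0.11 mm/yr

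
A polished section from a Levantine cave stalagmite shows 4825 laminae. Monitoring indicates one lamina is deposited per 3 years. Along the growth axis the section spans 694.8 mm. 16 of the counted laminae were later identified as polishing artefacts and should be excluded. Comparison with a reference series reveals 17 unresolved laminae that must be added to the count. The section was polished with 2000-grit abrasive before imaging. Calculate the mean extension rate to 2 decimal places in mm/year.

0.05 mm/year

After corrections the count is 4825 − 16 + 17 = 4826 laminae.
4826 laminae at 3 years each span 4826 × 3 = 14478 years.
Mean rate = 694.8 mm / 14478 years ≈ 0.05 mm/year.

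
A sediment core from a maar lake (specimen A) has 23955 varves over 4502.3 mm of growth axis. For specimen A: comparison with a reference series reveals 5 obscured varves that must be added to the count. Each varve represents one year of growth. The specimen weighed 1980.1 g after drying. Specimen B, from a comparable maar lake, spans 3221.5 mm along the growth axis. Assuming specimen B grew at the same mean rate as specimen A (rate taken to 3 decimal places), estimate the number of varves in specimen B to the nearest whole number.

Specimen A: true varve count = 23955 + 5 = 23960.
A: Extension rate ≈ 4502.3 / 23960 = 0.188 mm per year.
For B, 3221.5 / 0.188 = 17135.64 years ≈ 17136 varves.

17136 varves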